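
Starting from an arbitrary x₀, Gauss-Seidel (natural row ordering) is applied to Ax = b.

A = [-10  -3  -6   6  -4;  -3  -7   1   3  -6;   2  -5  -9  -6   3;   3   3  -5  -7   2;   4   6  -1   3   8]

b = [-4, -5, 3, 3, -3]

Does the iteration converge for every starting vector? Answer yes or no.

Diagonal D = diag(-10, -7, -9, -7, 8); L, U strict lower/upper.
Gauss-Seidel: T = -(D+L)⁻¹U, row 0 first, T[0,2] = -(-6)/(-10) = -0.6000; later rows by forward substitution.
  T[0,:] = [+0.0000 -0.3000 -0.6000 +0.6000 -0.4000]
  T[1,:] = [+0.0000 +0.1286 +0.4000 +0.1714 -0.6857]
  T[2,:] = [+0.0000 -0.1381 -0.3556 -0.6286 +0.6254]
  T[3,:] = [+0.0000 +0.0252 +0.1683 +0.7796 -0.6263]
  T[4,:] = [+0.0000 +0.0269 -0.1075 -0.7995 +1.0273]
|eigenvalues of T|: 1.5254, 0.1501, 0.1335, 0.1335, 0.0000.
spectral radius ρ = 1.5254; 1.5254 > 1: divergent.

no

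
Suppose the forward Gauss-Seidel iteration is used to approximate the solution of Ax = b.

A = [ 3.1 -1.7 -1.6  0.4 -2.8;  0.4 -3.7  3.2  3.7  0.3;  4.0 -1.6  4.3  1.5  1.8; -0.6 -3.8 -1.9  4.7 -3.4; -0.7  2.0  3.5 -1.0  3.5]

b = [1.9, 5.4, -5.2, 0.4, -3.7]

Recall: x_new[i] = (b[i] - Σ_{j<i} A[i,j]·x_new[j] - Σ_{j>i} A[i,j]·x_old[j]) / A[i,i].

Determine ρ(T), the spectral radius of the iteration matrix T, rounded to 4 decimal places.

Split A = D + L + U, D = diag(3.1, -3.7, 4.3, 4.7, 3.5).
T_GS = -(D+L)⁻¹U: row 0 first, T[0,1] = -(-1.7)/(3.1) = +0.5484; later rows by forward substitution.
  T[0,:] = [+0.0000  +0.5484  +0.5161  -0.1290  +0.9032]
  T[1,:] = [+0.0000  +0.0593  +0.9207  +0.9861  +0.1787]
  T[2,:] = [+0.0000  -0.4881  -0.1375  +0.1381  -1.1923]
  T[3,:] = [+0.0000  -0.0794  +0.7546  +0.8366  +0.5012]
  T[4,:] = [+0.0000  +0.5412  -0.0697  -0.4883  +1.4140]
eigenvalue magnitudes: 1.2451, 0.5215, 0.5215, 0.0707, 0.0000.
ρ(T) = max|λ| = 1.2451; 1.2451 > 1: divergent.

1.2451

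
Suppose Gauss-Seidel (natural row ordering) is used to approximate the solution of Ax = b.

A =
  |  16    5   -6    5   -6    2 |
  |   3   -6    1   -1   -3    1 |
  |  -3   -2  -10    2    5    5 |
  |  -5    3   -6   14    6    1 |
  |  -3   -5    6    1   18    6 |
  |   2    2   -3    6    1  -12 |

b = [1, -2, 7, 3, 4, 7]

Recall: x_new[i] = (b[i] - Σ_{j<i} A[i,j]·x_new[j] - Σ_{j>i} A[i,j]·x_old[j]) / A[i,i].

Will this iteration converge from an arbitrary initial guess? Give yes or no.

Write A = D+L+U with D = diag(16, -6, -10, 14, 18, -12).
T_GS = -(D+L)⁻¹U: row 0 first, T[0,4] = -(-6)/(16) = +0.3750; later rows by forward substitution.
  T[0,:] = [+0.0000  -0.3125  +0.3750  -0.3125  +0.3750  -0.1250]
  T[1,:] = [+0.0000  -0.1562  +0.3542  -0.3229  -0.3125  +0.1042]
  T[2,:] = [+0.0000  +0.1250  -0.1833  +0.3583  +0.4500  +0.5167]
  T[3,:] = [+0.0000  -0.0246  -0.0205  +0.1112  -0.0348  +0.0830]
  T[4,:] = [+0.0000  -0.1358  +0.2231  -0.2674  -0.1724  -0.5021]
  T[5,:] = [+0.0000  -0.1330  +0.1757  -0.1622  -0.1339  -0.1330]
|eigenvalues of T|: 0.8889, 0.1778, 0.1778, 0.1278, 0.0691, 0.0000.
ρ = 0.8889; 0.8889 < 1: convergent.

yes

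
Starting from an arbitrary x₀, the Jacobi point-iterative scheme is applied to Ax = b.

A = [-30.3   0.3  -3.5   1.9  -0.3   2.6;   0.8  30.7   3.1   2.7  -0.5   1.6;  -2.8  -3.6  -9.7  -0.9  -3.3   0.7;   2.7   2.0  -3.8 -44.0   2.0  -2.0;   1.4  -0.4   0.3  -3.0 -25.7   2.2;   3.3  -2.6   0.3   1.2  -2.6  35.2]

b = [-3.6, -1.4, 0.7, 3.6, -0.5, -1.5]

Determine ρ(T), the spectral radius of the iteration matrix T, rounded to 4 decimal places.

0.2756

Let D = diag(-30.3, 30.7, -9.7, -44, -25.7, 35.2); L, U the strict triangles.
Jacobi T = -D⁻¹(L+U): T[4,1] = -(-0.4)/(-25.7) = -0.0156; T[4,4] = 0.
  T[0,:] = [+0.0000  +0.0099  -0.1155  +0.0627  -0.0099  +0.0858]
  T[1,:] = [-0.0261  +0.0000  -0.1010  -0.0879  +0.0163  -0.0521]
  T[2,:] = [-0.2887  -0.3711  +0.0000  -0.0928  -0.3402  +0.0722]
  T[3,:] = [+0.0614  +0.0455  -0.0864  +0.0000  +0.0455  -0.0455]
  T[4,:] = [+0.0545  -0.0156  +0.0117  -0.1167  +0.0000  +0.0856]
  T[5,:] = [-0.0937  +0.0739  -0.0085  -0.0341  +0.0739  +0.0000]
|roots of det(T-λI)|: 0.2756, 0.1958, 0.1958, 0.1327, 0.1327, 0.0008.
spectral radius ρ = 0.2756; 0.2756 < 1, so it converges for any x₀.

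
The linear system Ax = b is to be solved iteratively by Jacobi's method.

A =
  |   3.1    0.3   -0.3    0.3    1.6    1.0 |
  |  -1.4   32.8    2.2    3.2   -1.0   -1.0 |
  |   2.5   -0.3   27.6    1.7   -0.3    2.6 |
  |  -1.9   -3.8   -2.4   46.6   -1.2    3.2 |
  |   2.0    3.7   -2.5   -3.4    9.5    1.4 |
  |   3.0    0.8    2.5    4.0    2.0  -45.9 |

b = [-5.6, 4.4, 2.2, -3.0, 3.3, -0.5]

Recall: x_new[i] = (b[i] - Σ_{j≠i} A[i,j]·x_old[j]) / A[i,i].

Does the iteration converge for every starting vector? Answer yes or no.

yes

Split A = D + L + U, D = diag(3.1, 32.8, 27.6, 46.6, 9.5, -45.9).
T_J = -D⁻¹(L+U): T[1,0] = -(-1.4)/(32.8) = +0.0427; T[1,1] = 0.
  T[0,:] = [+0.0000 -0.0968 +0.0968 -0.0968 -0.5161 -0.3226]
  T[1,:] = [+0.0427 +0.0000 -0.0671 -0.0976 +0.0305 +0.0305]
  T[2,:] = [-0.0906 +0.0109 +0.0000 -0.0616 +0.0109 -0.0942]
  T[3,:] = [+0.0408 +0.0815 +0.0515 +0.0000 +0.0258 -0.0687]
  T[4,:] = [-0.2105 -0.3895 +0.2632 +0.3579 +0.0000 -0.1474]
  T[5,:] = [+0.0654 +0.0174 +0.0545 +0.0871 +0.0436 +0.0000]
|eigenvalues of T|: 0.3788, 0.2157, 0.2157, 0.1801, 0.1801, 0.0095.
spectral radius ρ = 0.3788; 0.3788 < 1, so it converges for any x₀.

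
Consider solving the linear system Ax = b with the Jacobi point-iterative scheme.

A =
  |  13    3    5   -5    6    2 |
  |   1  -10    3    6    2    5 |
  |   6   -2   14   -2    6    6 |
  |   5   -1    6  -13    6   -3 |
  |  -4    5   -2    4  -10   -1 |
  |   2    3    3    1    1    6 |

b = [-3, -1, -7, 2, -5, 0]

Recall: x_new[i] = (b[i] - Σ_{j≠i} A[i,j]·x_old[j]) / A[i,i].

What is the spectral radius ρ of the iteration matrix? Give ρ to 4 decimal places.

Diagonal D = diag(13, -10, 14, -13, -10, 6); L, U strict lower/upper.
Jacobi: T = -D⁻¹(L+U), T[0,3] = -(-5)/(13) = +0.3846; T[0,0] = 0.
  T[0,:] = [+0.0000  -0.2308  -0.3846  +0.3846  -0.4615  -0.1538]
  T[1,:] = [+0.1000  +0.0000  +0.3000  +0.6000  +0.2000  +0.5000]
  T[2,:] = [-0.4286  +0.1429  +0.0000  +0.1429  -0.4286  -0.4286]
  T[3,:] = [+0.3846  -0.0769  +0.4615  +0.0000  +0.4615  -0.2308]
  T[4,:] = [-0.4000  +0.5000  -0.2000  +0.4000  +0.0000  -0.1000]
  T[5,:] = [-0.3333  -0.5000  -0.5000  -0.1667  -0.1667  +0.0000]
|roots of det(T-λI)|: 1.2320, 0.7510, 0.5961, 0.5961, 0.5194, 0.3773.
ρ(T) = max|λ| = 1.2320; 1.2320 > 1: divergent.

1.2320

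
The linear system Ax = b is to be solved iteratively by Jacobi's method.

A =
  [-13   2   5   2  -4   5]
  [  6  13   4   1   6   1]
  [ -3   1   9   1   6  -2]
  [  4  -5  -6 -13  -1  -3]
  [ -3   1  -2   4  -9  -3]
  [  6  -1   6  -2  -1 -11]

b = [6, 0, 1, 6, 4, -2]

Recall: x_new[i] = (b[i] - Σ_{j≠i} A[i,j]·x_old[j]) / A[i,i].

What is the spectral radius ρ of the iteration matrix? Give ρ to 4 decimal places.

Diagonal D = diag(-13, 13, 9, -13, -9, -11); L, U strict lower/upper.
Jacobi T = -D⁻¹(L+U): T[0,3] = -(2)/(-13) = +0.1538; T[0,0] = 0.
  T[0,:] = [+0.0000, +0.1538, +0.3846, +0.1538, -0.3077, +0.3846]
  T[1,:] = [-0.4615, +0.0000, -0.3077, -0.0769, -0.4615, -0.0769]
  T[2,:] = [+0.3333, -0.1111, +0.0000, -0.1111, -0.6667, +0.2222]
  T[3,:] = [+0.3077, -0.3846, -0.4615, +0.0000, -0.0769, -0.2308]
  T[4,:] = [-0.3333, +0.1111, -0.2222, +0.4444, +0.0000, -0.3333]
  T[5,:] = [+0.5455, -0.0909, +0.5455, -0.1818, -0.0909, +0.0000]
|roots of det(T-λI)|: 1.1359, 0.6573, 0.6573, 0.4507, 0.3522, 0.1322.
ρ(T) = max|λ| = 1.1359; 1.1359 > 1, so it fails to converge.

1.1359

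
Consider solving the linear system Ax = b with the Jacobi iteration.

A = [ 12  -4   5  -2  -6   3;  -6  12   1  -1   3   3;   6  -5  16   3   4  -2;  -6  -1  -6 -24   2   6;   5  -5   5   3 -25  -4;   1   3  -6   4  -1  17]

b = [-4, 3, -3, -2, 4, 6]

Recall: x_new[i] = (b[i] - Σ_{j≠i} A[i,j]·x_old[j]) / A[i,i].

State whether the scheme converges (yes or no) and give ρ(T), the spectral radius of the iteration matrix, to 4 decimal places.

yes, ρ = 0.8261

Let D = diag(12, 12, 16, -24, -25, 17); L, U the strict triangles.
T_J = -D⁻¹(L+U): T[1,5] = -(3)/(12) = -0.2500; T[1,1] = 0.
  T[0,:] = [+0.0000 +0.3333 -0.4167 +0.1667 +0.5000 -0.2500]
  T[1,:] = [+0.5000 +0.0000 -0.0833 +0.0833 -0.2500 -0.2500]
  T[2,:] = [-0.3750 +0.3125 +0.0000 -0.1875 -0.2500 +0.1250]
  T[3,:] = [-0.2500 -0.0417 -0.2500 +0.0000 +0.0833 +0.2500]
  T[4,:] = [+0.2000 -0.2000 +0.2000 +0.1200 +0.0000 -0.1600]
  T[5,:] = [-0.0588 -0.1765 +0.3529 -0.2353 +0.0588 +0.0000]
moduli |λ_i(T)| = 0.8261, 0.5374, 0.5374, 0.2747, 0.2747, 0.0614.
ρ(T) = max|λ| = 0.8261; 0.8261 < 1 ⇒ converges.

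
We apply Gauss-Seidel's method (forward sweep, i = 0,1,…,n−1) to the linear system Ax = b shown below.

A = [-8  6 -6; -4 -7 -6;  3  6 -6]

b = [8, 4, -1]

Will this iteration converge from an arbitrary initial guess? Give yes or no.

Let D = diag(-8, -7, -6); L, U the strict triangles.
GS T = -(D+L)⁻¹U: row 0 first, T[0,1] = -(6)/(-8) = +0.7500; later rows by forward substitution.
  T[0,:] = [+0.0000, +0.7500, -0.7500]
  T[1,:] = [+0.0000, -0.4286, -0.4286]
  T[2,:] = [+0.0000, -0.0536, -0.8036]
|roots of det(T-λI)|: 0.8571, 0.3750, 0.0000.
ρ = 0.8571; 0.8571 < 1: convergent.

yes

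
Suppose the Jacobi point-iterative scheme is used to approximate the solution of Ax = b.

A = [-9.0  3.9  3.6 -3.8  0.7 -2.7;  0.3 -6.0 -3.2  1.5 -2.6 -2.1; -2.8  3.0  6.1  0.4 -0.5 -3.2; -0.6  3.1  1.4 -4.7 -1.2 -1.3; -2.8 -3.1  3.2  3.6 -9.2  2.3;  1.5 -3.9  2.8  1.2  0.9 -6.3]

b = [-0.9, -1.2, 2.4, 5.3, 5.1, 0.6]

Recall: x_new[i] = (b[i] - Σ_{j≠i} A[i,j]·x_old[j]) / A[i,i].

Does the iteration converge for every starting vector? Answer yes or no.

Write A = D+L+U with D = diag(-9, -6, 6.1, -4.7, -9.2, -6.3).
Jacobi: T = -D⁻¹(L+U), T[3,1] = -(3.1)/(-4.7) = +0.6596; T[3,3] = 0.
  T[0,:] = [+0.0000  +0.4333  +0.4000  -0.4222  +0.0778  -0.3000]
  T[1,:] = [+0.0500  +0.0000  -0.5333  +0.2500  -0.4333  -0.3500]
  T[2,:] = [+0.4590  -0.4918  +0.0000  -0.0656  +0.0820  +0.5246]
  T[3,:] = [-0.1277  +0.6596  +0.2979  +0.0000  -0.2553  -0.2766]
  T[4,:] = [-0.3043  -0.3370  +0.3478  +0.3913  +0.0000  +0.2500]
  T[5,:] = [+0.2381  -0.6190  +0.4444  +0.1905  +0.1429  +0.0000]
moduli |λ_i(T)| = 1.1490, 0.7579, 0.6454, 0.4291, 0.4291, 0.1756.
ρ(T) = max|λ| = 1.1490; 1.1490 > 1: divergent.

no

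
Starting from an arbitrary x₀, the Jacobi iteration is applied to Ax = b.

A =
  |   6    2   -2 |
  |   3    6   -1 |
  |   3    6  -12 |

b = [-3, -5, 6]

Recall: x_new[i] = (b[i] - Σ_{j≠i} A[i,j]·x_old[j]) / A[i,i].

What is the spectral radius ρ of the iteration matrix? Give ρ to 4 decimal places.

A = D + L + U where D = diag(6, 6, -12).
Jacobi: T = -D⁻¹(L+U), T[1,0] = -(3)/(6) = -0.5000; T[1,1] = 0.
  T[0,:] = [+0.0000, -0.3333, +0.3333]
  T[1,:] = [-0.5000, +0.0000, +0.1667]
  T[2,:] = [+0.2500, +0.5000, +0.0000]
eigenvalue magnitudes: 0.6888, 0.3757, 0.3757.
ρ = 0.6888; 0.6888 < 1 ⇒ converges.

0.6888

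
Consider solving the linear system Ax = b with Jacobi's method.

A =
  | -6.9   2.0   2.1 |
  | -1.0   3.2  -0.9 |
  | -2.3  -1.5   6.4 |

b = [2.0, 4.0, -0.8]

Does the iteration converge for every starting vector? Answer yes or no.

yes

A = D + L + U where D = diag(-6.9, 3.2, 6.4).
Jacobi T = -D⁻¹(L+U): T[0,1] = -(2)/(-6.9) = +0.2899; T[0,0] = 0.
  T[0,:] = [+0.0000, +0.2899, +0.3043]
  T[1,:] = [+0.3125, +0.0000, +0.2812]
  T[2,:] = [+0.3594, +0.2344, +0.0000]
|roots of det(T-λI)|: 0.5939, 0.3333, 0.2606.
ρ(T) = max|λ| = 0.5939; 0.5939 < 1 ⇒ converges.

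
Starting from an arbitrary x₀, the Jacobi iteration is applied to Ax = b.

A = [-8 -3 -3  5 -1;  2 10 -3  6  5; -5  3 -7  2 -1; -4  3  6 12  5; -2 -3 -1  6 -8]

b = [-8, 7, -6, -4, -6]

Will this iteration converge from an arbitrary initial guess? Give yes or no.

Split A = D + L + U, D = diag(-8, 10, -7, 12, -8).
T_J = -D⁻¹(L+U): T[0,1] = -(-3)/(-8) = -0.3750; T[0,0] = 0.
  T[0,:] = [+0.0000  -0.3750  -0.3750  +0.6250  -0.1250]
  T[1,:] = [-0.2000  +0.0000  +0.3000  -0.6000  -0.5000]
  T[2,:] = [-0.7143  +0.4286  +0.0000  +0.2857  -0.1429]
  T[3,:] = [+0.3333  -0.2500  -0.5000  +0.0000  -0.4167]
  T[4,:] = [-0.2500  -0.3750  -0.1250  +0.7500  +0.0000]
|λ(T)| sorted: 1.1338, 0.5946, 0.5946, 0.5247, 0.0021.
spectral radius ρ = 1.1338; 1.1338 > 1, so it fails to converge.

no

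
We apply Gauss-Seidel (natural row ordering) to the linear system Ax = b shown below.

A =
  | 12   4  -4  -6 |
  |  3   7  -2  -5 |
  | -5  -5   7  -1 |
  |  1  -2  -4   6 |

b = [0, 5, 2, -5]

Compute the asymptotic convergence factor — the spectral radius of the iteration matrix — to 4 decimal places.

Split A = D + L + U, D = diag(12, 7, 7, 6).
T_GS = -(D+L)⁻¹U: row 0 first, T[0,2] = -(-4)/(12) = +0.3333; later rows by forward substitution.
  T[0,:] = [+0.0000  -0.3333  +0.3333  +0.5000]
  T[1,:] = [+0.0000  +0.1429  +0.1429  +0.5000]
  T[2,:] = [+0.0000  -0.1361  +0.3401  +0.8571]
  T[3,:] = [+0.0000  +0.0125  +0.2188  +0.6548]
|eigenvalues of T|: 0.9371, 0.1878, 0.0129, 0.0000.
spectral radius ρ = 0.9371; 0.9371 < 1, so it converges for any x₀.

0.9371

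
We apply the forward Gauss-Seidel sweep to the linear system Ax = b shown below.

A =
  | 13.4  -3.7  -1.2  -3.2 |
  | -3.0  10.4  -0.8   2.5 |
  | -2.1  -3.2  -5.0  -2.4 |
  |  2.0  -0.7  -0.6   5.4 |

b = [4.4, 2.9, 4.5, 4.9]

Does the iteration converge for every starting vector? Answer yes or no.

Split A = D + L + U, D = diag(13.4, 10.4, -5, 5.4).
T_GS = -(D+L)⁻¹U: row 0 first, T[0,3] = -(-3.2)/(13.4) = +0.2388; later rows by forward substitution.
  T[0,:] = [+0.0000 +0.2761 +0.0896 +0.2388]
  T[1,:] = [+0.0000 +0.0796 +0.1028 -0.1715]
  T[2,:] = [+0.0000 -0.1669 -0.1034 -0.4705]
  T[3,:] = [+0.0000 -0.1105 -0.0313 -0.1630]
|λ(T)| sorted: 0.1942, 0.1433, 0.1357, 0.0000.
spectral radius ρ = 0.1942; 0.1942 < 1, so it converges for any x₀.

yes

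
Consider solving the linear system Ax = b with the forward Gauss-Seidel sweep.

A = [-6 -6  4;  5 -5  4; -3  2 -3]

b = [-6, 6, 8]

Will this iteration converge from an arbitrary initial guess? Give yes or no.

Split A = D + L + U, D = diag(-6, -5, -3).
GS T = -(D+L)⁻¹U: row 0 first, T[0,1] = -(-6)/(-6) = -1.0000; later rows by forward substitution.
  T[0,:] = [+0.0000, -1.0000, +0.6667]
  T[1,:] = [+0.0000, -1.0000, +1.4667]
  T[2,:] = [+0.0000, +0.3333, +0.3111]
|roots of det(T-λI)|: 1.3029, 0.6140, 0.0000.
ρ(T) = max|λ| = 1.3029; 1.3029 > 1, so it fails to converge.

no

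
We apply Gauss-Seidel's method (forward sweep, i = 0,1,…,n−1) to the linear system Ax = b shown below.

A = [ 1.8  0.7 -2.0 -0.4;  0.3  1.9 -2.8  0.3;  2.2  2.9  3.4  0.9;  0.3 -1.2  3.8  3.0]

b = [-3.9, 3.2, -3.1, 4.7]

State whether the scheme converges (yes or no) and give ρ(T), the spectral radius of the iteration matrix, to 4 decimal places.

no, ρ = 1.6306

Diagonal D = diag(1.8, 1.9, 3.4, 3); L, U strict lower/upper.
T_GS = -(D+L)⁻¹U: row 0 first, T[0,1] = -(0.7)/(1.8) = -0.3889; later rows by forward substitution.
  T[0,:] = [+0.0000 -0.3889 +1.1111 +0.2222]
  T[1,:] = [+0.0000 +0.0614 +1.2982 -0.1930]
  T[2,:] = [+0.0000 +0.1993 -1.8263 -0.2439]
  T[3,:] = [+0.0000 -0.1889 +2.7215 +0.2095]
|eigenvalues of T|: 1.6306, 0.0965, 0.0965, 0.0000.
ρ = 1.6306; 1.6306 > 1, so it fails to converge.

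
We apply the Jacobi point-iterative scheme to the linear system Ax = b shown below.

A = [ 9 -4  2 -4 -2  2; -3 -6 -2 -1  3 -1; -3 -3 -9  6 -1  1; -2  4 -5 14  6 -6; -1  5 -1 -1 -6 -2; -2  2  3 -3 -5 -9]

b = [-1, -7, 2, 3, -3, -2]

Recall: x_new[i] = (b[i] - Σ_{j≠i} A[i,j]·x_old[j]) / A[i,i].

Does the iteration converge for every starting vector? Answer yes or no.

A = D + L + U where D = diag(9, -6, -9, 14, -6, -9).
Jacobi: T = -D⁻¹(L+U), T[2,3] = -(6)/(-9) = +0.6667; T[2,2] = 0.
  T[0,:] = [+0.0000, +0.4444, -0.2222, +0.4444, +0.2222, -0.2222]
  T[1,:] = [-0.5000, +0.0000, -0.3333, -0.1667, +0.5000, -0.1667]
  T[2,:] = [-0.3333, -0.3333, +0.0000, +0.6667, -0.1111, +0.1111]
  T[3,:] = [+0.1429, -0.2857, +0.3571, +0.0000, -0.4286, +0.4286]
  T[4,:] = [-0.1667, +0.8333, -0.1667, -0.1667, +0.0000, -0.3333]
  T[5,:] = [-0.2222, +0.2222, +0.3333, -0.3333, -0.5556, +0.0000]
|eigenvalues of T|: 1.1255, 0.6462, 0.6462, 0.3738, 0.3738, 0.0767.
ρ = 1.1255; 1.1255 > 1, so it fails to converge.

no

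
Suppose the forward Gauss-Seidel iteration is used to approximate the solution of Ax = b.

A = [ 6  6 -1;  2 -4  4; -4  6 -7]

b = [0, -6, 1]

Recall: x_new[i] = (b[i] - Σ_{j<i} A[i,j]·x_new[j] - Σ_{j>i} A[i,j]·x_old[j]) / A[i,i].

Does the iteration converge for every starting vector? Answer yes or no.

yes

Let D = diag(6, -4, -7); L, U the strict triangles.
T_GS = -(D+L)⁻¹U: row 0 first, T[0,2] = -(-1)/(6) = +0.1667; later rows by forward substitution.
  T[0,:] = [+0.0000 -1.0000 +0.1667]
  T[1,:] = [+0.0000 -0.5000 +1.0833]
  T[2,:] = [+0.0000 +0.1429 +0.8333]
eigenvalue magnitudes: 0.9408, 0.6074, 0.0000.
ρ(T) = max|λ| = 0.9408; 0.9408 < 1: convergent.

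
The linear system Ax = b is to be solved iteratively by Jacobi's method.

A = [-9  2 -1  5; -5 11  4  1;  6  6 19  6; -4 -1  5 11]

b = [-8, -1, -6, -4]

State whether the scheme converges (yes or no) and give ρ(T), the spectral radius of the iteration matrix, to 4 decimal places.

A = D + L + U where D = diag(-9, 11, 19, 11).
Jacobi T = -D⁻¹(L+U): T[1,2] = -(4)/(11) = -0.3636; T[1,1] = 0.
  T[0,:] = [+0.0000  +0.2222  -0.1111  +0.5556]
  T[1,:] = [+0.4545  +0.0000  -0.3636  -0.0909]
  T[2,:] = [-0.3158  -0.3158  +0.0000  -0.3158]
  T[3,:] = [+0.3636  +0.0909  -0.4545  +0.0000]
|λ(T)| sorted: 0.8777, 0.6160, 0.1446, 0.1446.
ρ(T) = max|λ| = 0.8777; 0.8777 < 1, so it converges for any x₀.

yes, ρ = 0.8777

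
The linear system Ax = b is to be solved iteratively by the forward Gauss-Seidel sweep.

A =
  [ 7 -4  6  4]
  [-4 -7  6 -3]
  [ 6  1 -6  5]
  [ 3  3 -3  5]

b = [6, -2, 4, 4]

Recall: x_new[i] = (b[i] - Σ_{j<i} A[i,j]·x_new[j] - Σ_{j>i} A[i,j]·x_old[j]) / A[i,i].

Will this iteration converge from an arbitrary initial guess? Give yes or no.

A = D + L + U where D = diag(7, -7, -6, 5).
T_GS = -(D+L)⁻¹U: row 0 first, T[0,1] = -(-4)/(7) = +0.5714; later rows by forward substitution.
  T[0,:] = [+0.0000 +0.5714 -0.8571 -0.5714]
  T[1,:] = [+0.0000 -0.3265 +1.3469 -0.1020]
  T[2,:] = [+0.0000 +0.5170 -0.6327 +0.2449]
  T[3,:] = [+0.0000 +0.1633 -0.6735 +0.5510]
|eigenvalues of T|: 1.2412, 0.4442, 0.4442, 0.0000.
spectral radius ρ = 1.2412; 1.2412 > 1, so it fails to converge.

no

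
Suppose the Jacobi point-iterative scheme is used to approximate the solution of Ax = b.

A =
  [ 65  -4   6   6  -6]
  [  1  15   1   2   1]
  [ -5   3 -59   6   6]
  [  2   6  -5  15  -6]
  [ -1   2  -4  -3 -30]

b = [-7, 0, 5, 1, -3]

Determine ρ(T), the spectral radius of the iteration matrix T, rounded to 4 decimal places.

Let D = diag(65, 15, -59, 15, -30); L, U the strict triangles.
T_J = -D⁻¹(L+U): T[3,1] = -(6)/(15) = -0.4000; T[3,3] = 0.
  T[0,:] = [+0.0000, +0.0615, -0.0923, -0.0923, +0.0923]
  T[1,:] = [-0.0667, +0.0000, -0.0667, -0.1333, -0.0667]
  T[2,:] = [-0.0847, +0.0508, +0.0000, +0.1017, +0.1017]
  T[3,:] = [-0.1333, -0.4000, +0.3333, +0.0000, +0.4000]
  T[4,:] = [-0.0333, +0.0667, -0.1333, -0.1000, +0.0000]
|λ(T)| sorted: 0.2861, 0.1382, 0.1311, 0.1311, 0.0764.
spectral radius ρ = 0.2861; 0.2861 < 1 ⇒ converges.

0.2861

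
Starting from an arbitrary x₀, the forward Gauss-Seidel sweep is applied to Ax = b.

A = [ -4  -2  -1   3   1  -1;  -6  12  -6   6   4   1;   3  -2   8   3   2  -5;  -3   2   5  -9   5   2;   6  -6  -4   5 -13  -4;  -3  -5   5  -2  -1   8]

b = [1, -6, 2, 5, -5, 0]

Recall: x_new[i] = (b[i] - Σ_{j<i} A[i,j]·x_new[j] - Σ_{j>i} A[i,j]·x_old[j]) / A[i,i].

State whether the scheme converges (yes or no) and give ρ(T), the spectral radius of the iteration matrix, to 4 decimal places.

no, ρ = 1.1961

Write A = D+L+U with D = diag(-4, 12, 8, -9, -13, 8).
GS T = -(D+L)⁻¹U: row 0 first, T[0,4] = -(1)/(-4) = +0.2500; later rows by forward substitution.
  T[0,:] = [+0.0000 -0.5000 -0.2500 +0.7500 +0.2500 -0.2500]
  T[1,:] = [+0.0000 -0.2500 +0.3750 -0.1250 -0.2083 -0.2083]
  T[2,:] = [+0.0000 +0.1250 +0.1875 -0.6875 -0.3958 +0.6667]
  T[3,:] = [+0.0000 +0.1806 +0.2708 -0.6597 +0.2060 +0.6296]
  T[4,:] = [+0.0000 -0.0844 -0.2420 +0.3616 +0.4126 -0.2899]
  T[5,:] = [+0.0000 -0.3873 +0.0609 +0.5131 +0.3140 -0.5195]
|λ(T)| sorted: 1.1961, 0.5338, 0.2420, 0.2420, 0.1607, 0.0000.
ρ(T) = max|λ| = 1.1961; 1.1961 > 1, so it fails to converge.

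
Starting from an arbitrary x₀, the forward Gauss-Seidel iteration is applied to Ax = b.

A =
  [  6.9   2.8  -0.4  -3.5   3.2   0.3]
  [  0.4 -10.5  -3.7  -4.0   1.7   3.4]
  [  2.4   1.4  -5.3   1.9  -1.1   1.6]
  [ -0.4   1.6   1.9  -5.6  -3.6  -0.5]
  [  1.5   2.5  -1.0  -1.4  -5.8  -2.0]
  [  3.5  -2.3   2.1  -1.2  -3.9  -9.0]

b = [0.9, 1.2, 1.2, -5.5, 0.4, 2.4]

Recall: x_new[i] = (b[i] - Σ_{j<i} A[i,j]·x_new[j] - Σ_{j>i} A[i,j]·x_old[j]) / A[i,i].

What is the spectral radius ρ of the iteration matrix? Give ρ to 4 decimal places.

0.8320

A = D + L + U where D = diag(6.9, -10.5, -5.3, -5.6, -5.8, -9).
T_GS = -(D+L)⁻¹U: row 0 first, T[0,1] = -(2.8)/(6.9) = -0.4058; later rows by forward substitution.
  T[0,:] = [+0.0000 -0.4058 +0.0580 +0.5072 -0.4638 -0.0435]
  T[1,:] = [+0.0000 -0.0155 -0.3502 -0.3616 +0.1442 +0.3222]
  T[2,:] = [+0.0000 -0.1878 -0.0662 +0.4927 -0.3795 +0.3673]
  T[3,:] = [+0.0000 -0.0392 -0.1267 +0.0276 -0.6973 +0.1305]
  T[4,:] = [+0.0000 -0.0698 -0.0939 -0.1163 +0.1760 -0.3120]
  T[5,:] = [+0.0000 -0.1622 +0.1542 +0.4513 -0.2890 +0.1043]
moduli |λ_i(T)| = 0.8320, 0.3383, 0.3383, 0.3081, 0.1506, 0.0000.
spectral radius ρ = 0.8320; 0.8320 < 1 ⇒ converges.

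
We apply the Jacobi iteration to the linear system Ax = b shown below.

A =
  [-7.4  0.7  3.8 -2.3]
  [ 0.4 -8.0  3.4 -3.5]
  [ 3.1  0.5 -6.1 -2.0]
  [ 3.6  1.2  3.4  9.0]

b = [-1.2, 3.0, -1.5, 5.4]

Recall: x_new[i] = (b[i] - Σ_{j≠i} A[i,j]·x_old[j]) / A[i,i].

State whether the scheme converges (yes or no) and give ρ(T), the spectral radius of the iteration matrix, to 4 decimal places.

yes, ρ = 0.9159

A = D + L + U where D = diag(-7.4, -8, -6.1, 9).
T_J = -D⁻¹(L+U): T[1,3] = -(-3.5)/(-8) = -0.4375; T[1,1] = 0.
  T[0,:] = [+0.0000 +0.0946 +0.5135 -0.3108]
  T[1,:] = [+0.0500 +0.0000 +0.4250 -0.4375]
  T[2,:] = [+0.5082 +0.0820 +0.0000 -0.3279]
  T[3,:] = [-0.4000 -0.1333 -0.3778 +0.0000]
|eigenvalues of T|: 0.9159, 0.5011, 0.3454, 0.0694.
ρ = 0.9159; 0.9159 < 1, so it converges for any x₀.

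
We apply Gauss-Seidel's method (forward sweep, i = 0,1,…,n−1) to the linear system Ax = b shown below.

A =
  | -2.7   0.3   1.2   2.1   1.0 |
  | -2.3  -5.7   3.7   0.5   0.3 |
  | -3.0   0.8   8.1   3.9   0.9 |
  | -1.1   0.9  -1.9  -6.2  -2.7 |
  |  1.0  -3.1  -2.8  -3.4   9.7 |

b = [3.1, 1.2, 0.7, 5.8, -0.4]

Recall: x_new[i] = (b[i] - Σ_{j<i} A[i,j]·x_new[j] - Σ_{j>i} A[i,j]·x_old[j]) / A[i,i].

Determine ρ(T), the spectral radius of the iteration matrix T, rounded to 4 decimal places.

0.5464

A = D + L + U where D = diag(-2.7, -5.7, 8.1, -6.2, 9.7).
GS T = -(D+L)⁻¹U: row 0 first, T[0,4] = -(1)/(-2.7) = +0.3704; later rows by forward substitution.
  T[0,:] = [+0.0000 +0.1111 +0.4444 +0.7778 +0.3704]
  T[1,:] = [+0.0000 -0.0448 +0.4698 -0.2261 -0.0968]
  T[2,:] = [+0.0000 +0.0456 +0.1182 -0.1711 +0.0356]
  T[3,:] = [+0.0000 -0.0402 -0.0469 -0.1184 -0.5262]
  T[4,:] = [+0.0000 -0.0267 +0.1220 -0.2433 -0.2433]
|eigenvalues of T|: 0.5464, 0.3381, 0.1402, 0.0602, 0.0000.
spectral radius ρ = 0.5464; 0.5464 < 1, so it converges for any x₀.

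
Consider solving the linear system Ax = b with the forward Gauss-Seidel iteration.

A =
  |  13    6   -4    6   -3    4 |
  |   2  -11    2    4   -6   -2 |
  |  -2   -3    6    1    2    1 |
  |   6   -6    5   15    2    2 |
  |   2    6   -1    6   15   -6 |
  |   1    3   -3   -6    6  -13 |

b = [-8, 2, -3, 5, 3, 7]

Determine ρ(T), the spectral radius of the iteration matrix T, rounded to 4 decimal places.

Let D = diag(13, -11, 6, 15, 15, -13); L, U the strict triangles.
T_GS = -(D+L)⁻¹U: row 0 first, T[0,2] = -(-4)/(13) = +0.3077; later rows by forward substitution.
  T[0,:] = [+0.0000, -0.4615, +0.3077, -0.4615, +0.2308, -0.3077]
  T[1,:] = [+0.0000, -0.0839, +0.2378, +0.2797, -0.5035, -0.2378]
  T[2,:] = [+0.0000, -0.1958, +0.2214, -0.1807, -0.5082, -0.3881]
  T[3,:] = [+0.0000, +0.2163, -0.1018, +0.3567, -0.2577, +0.0240]
  T[4,:] = [+0.0000, -0.0045, -0.0807, -0.2051, +0.2398, +0.5007]
  T[5,:] = [+0.0000, -0.1116, +0.0372, -0.1886, +0.2484, +0.2310]
eigenvalue magnitudes: 0.8657, 0.2064, 0.1798, 0.1798, 0.0099, 0.0000.
spectral radius ρ = 0.8657; 0.8657 < 1, so it converges for any x₀.

0.8657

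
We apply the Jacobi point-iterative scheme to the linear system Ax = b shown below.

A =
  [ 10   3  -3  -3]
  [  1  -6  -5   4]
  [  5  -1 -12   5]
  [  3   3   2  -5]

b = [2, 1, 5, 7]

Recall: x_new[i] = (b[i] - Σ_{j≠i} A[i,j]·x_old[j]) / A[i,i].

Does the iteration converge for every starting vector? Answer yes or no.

Let D = diag(10, -6, -12, -5); L, U the strict triangles.
T_J = -D⁻¹(L+U): T[3,0] = -(3)/(-5) = +0.6000; T[3,3] = 0.
  T[0,:] = [+0.0000  -0.3000  +0.3000  +0.3000]
  T[1,:] = [+0.1667  +0.0000  -0.8333  +0.6667]
  T[2,:] = [+0.4167  -0.0833  +0.0000  +0.4167]
  T[3,:] = [+0.6000  +0.6000  +0.4000  +0.0000]
eigenvalue magnitudes: 0.9462, 0.7966, 0.4220, 0.2724.
ρ(T) = max|λ| = 0.9462; 0.9462 < 1, so it converges for any x₀.

yes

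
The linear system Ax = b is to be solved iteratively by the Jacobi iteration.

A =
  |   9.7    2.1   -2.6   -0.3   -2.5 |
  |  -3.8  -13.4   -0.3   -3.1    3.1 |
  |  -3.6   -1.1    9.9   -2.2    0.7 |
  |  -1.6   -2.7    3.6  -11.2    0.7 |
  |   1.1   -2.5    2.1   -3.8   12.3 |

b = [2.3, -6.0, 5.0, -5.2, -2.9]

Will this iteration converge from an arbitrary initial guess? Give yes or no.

yes

Split A = D + L + U, D = diag(9.7, -13.4, 9.9, -11.2, 12.3).
T_J = -D⁻¹(L+U): T[3,0] = -(-1.6)/(-11.2) = -0.1429; T[3,3] = 0.
  T[0,:] = [+0.0000 -0.2165 +0.2680 +0.0309 +0.2577]
  T[1,:] = [-0.2836 +0.0000 -0.0224 -0.2313 +0.2313]
  T[2,:] = [+0.3636 +0.1111 +0.0000 +0.2222 -0.0707]
  T[3,:] = [-0.1429 -0.2411 +0.3214 +0.0000 +0.0625]
  T[4,:] = [-0.0894 +0.2033 -0.1707 +0.3089 +0.0000]
eigenvalue magnitudes: 0.7156, 0.4725, 0.2233, 0.2233, 0.0776.
spectral radius ρ = 0.7156; 0.7156 < 1, so it converges for any x₀.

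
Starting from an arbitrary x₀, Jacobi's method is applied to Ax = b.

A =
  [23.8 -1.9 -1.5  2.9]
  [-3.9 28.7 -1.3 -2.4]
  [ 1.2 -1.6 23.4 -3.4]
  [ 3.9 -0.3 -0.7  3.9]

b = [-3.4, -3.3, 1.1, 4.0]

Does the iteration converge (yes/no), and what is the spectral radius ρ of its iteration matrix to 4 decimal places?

Diagonal D = diag(23.8, 28.7, 23.4, 3.9); L, U strict lower/upper.
Jacobi: T = -D⁻¹(L+U), T[2,0] = -(1.2)/(23.4) = -0.0513; T[2,2] = 0.
  T[0,:] = [+0.0000, +0.0798, +0.0630, -0.1218]
  T[1,:] = [+0.1359, +0.0000, +0.0453, +0.0836]
  T[2,:] = [-0.0513, +0.0684, +0.0000, +0.1453]
  T[3,:] = [-1.0000, +0.0769, +0.1795, +0.0000]
|eigenvalues of T|: 0.4342, 0.3259, 0.1756, 0.0673.
ρ = 0.4342; 0.4342 < 1, so it converges for any x₀.

yes, ρ = 0.4342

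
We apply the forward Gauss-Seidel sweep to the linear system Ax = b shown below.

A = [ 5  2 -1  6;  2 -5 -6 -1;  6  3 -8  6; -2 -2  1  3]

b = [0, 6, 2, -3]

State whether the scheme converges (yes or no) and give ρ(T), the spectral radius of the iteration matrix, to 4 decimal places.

no, ρ = 1.6194

Let D = diag(5, -5, -8, 3); L, U the strict triangles.
GS T = -(D+L)⁻¹U: row 0 first, T[0,2] = -(-1)/(5) = +0.2000; later rows by forward substitution.
  T[0,:] = [+0.0000, -0.4000, +0.2000, -1.2000]
  T[1,:] = [+0.0000, -0.1600, -1.1200, -0.6800]
  T[2,:] = [+0.0000, -0.3600, -0.2700, -0.4050]
  T[3,:] = [+0.0000, -0.2533, -0.5233, -1.1183]
eigenvalue magnitudes: 1.6194, 0.4222, 0.3511, 0.0000.
spectral radius ρ = 1.6194; 1.6194 > 1, so it fails to converge.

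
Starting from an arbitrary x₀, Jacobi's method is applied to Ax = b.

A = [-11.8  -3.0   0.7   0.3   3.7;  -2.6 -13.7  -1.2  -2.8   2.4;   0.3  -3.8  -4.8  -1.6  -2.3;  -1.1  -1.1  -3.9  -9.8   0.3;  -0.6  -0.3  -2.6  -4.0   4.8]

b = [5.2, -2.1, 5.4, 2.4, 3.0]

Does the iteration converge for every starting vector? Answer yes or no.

A = D + L + U where D = diag(-11.8, -13.7, -4.8, -9.8, 4.8).
Jacobi: T = -D⁻¹(L+U), T[4,1] = -(-0.3)/(4.8) = +0.0625; T[4,4] = 0.
  T[0,:] = [+0.0000, -0.2542, +0.0593, +0.0254, +0.3136]
  T[1,:] = [-0.1898, +0.0000, -0.0876, -0.2044, +0.1752]
  T[2,:] = [+0.0625, -0.7917, +0.0000, -0.3333, -0.4792]
  T[3,:] = [-0.1122, -0.1122, -0.3980, +0.0000, +0.0306]
  T[4,:] = [+0.1250, +0.0625, +0.5417, +0.8333, +0.0000]
moduli |λ_i(T)| = 0.6347, 0.5005, 0.5005, 0.4202, 0.3057.
ρ(T) = max|λ| = 0.6347; 0.6347 < 1 ⇒ converges.

yes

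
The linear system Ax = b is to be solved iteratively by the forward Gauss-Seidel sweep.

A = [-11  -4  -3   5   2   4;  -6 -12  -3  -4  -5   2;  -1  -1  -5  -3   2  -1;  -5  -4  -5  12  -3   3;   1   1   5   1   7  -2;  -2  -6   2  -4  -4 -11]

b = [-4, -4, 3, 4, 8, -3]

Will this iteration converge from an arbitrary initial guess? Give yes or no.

yes

Split A = D + L + U, D = diag(-11, -12, -5, 12, 7, -11).
T_GS = -(D+L)⁻¹U: row 0 first, T[0,1] = -(-4)/(-11) = -0.3636; later rows by forward substitution.
  T[0,:] = [+0.0000 -0.3636 -0.2727 +0.4545 +0.1818 +0.3636]
  T[1,:] = [+0.0000 +0.1818 -0.1136 -0.5606 -0.5076 -0.0152]
  T[2,:] = [+0.0000 +0.0364 +0.0773 -0.5788 +0.4652 -0.2697]
  T[3,:] = [+0.0000 -0.0758 -0.1193 -0.2386 +0.3504 -0.2159]
  T[4,:] = [+0.0000 +0.0108 +0.0170 +0.4627 -0.3358 +0.4594]
  T[5,:] = [+0.0000 -0.0028 +0.1628 +0.0364 +0.3231 -0.1954]
eigenvalue magnitudes: 0.8407, 0.3828, 0.2950, 0.2059, 0.0362, 0.0000.
ρ(T) = max|λ| = 0.8407; 0.8407 < 1, so it converges for any x₀.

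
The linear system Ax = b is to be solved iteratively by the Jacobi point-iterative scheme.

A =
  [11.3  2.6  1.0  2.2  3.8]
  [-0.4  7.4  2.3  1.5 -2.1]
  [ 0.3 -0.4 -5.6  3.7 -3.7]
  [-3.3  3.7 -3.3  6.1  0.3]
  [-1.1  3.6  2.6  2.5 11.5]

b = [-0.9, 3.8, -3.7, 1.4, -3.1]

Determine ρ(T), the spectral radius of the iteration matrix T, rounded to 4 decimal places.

0.9044

A = D + L + U where D = diag(11.3, 7.4, -5.6, 6.1, 11.5).
Jacobi T = -D⁻¹(L+U): T[0,3] = -(2.2)/(11.3) = -0.1947; T[0,0] = 0.
  T[0,:] = [+0.0000 -0.2301 -0.0885 -0.1947 -0.3363]
  T[1,:] = [+0.0541 +0.0000 -0.3108 -0.2027 +0.2838]
  T[2,:] = [+0.0536 -0.0714 +0.0000 +0.6607 -0.6607]
  T[3,:] = [+0.5410 -0.6066 +0.5410 +0.0000 -0.0492]
  T[4,:] = [+0.0957 -0.3130 -0.2261 -0.2174 +0.0000]
|λ(T)| sorted: 0.9044, 0.6207, 0.4981, 0.4981, 0.0716.
ρ = 0.9044; 0.9044 < 1: convergent.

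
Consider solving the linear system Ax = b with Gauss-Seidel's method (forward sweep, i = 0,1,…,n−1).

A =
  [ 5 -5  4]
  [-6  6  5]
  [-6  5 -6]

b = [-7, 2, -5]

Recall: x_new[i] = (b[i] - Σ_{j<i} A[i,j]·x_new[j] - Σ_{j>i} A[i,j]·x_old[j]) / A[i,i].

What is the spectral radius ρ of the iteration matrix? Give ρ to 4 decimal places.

Split A = D + L + U, D = diag(5, 6, -6).
Gauss-Seidel: T = -(D+L)⁻¹U, row 0 first, T[0,2] = -(4)/(5) = -0.8000; later rows by forward substitution.
  T[0,:] = [+0.0000, +1.0000, -0.8000]
  T[1,:] = [+0.0000, +1.0000, -1.6333]
  T[2,:] = [+0.0000, -0.1667, -0.5611]
|λ(T)| sorted: 1.1583, 0.7194, 0.0000.
spectral radius ρ = 1.1583; 1.1583 > 1 ⇒ diverges.

1.1583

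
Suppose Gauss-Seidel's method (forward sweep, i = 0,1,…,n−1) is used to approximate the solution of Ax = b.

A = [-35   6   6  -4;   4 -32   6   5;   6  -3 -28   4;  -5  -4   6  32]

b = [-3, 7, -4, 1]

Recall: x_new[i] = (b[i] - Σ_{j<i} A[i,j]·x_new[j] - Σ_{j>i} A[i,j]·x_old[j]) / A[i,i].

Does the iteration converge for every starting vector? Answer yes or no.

Write A = D+L+U with D = diag(-35, -32, -28, 32).
T_GS = -(D+L)⁻¹U: row 0 first, T[0,3] = -(-4)/(-35) = -0.1143; later rows by forward substitution.
  T[0,:] = [+0.0000 +0.1714 +0.1714 -0.1143]
  T[1,:] = [+0.0000 +0.0214 +0.2089 +0.1420]
  T[2,:] = [+0.0000 +0.0344 +0.0143 +0.1032]
  T[3,:] = [+0.0000 +0.0230 +0.0502 -0.0195]
eigenvalue magnitudes: 0.1524, 0.0686, 0.0686, 0.0000.
spectral radius ρ = 0.1524; 0.1524 < 1, so it converges for any x₀.

yes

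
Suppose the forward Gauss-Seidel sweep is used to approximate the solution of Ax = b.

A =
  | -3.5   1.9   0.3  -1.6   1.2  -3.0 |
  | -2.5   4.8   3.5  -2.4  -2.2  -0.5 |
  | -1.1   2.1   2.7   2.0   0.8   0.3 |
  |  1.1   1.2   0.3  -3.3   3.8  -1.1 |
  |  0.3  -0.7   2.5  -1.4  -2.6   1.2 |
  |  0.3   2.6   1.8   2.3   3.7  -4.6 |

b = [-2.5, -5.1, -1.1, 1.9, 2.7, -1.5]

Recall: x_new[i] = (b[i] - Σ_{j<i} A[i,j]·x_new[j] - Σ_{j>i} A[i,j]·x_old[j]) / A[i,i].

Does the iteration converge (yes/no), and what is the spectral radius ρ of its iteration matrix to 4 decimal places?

no, ρ = 1.1701

Write A = D+L+U with D = diag(-3.5, 4.8, 2.7, -3.3, -2.6, -4.6).
GS T = -(D+L)⁻¹U: row 0 first, T[0,4] = -(1.2)/(-3.5) = +0.3429; later rows by forward substitution.
  T[0,:] = [+0.0000  +0.5429  +0.0857  -0.4571  +0.3429  -0.8571]
  T[1,:] = [+0.0000  +0.2827  -0.6845  +0.2619  +0.6369  -0.3423]
  T[2,:] = [+0.0000  +0.0013  +0.5673  -1.1307  -0.6520  -0.1941]
  T[3,:] = [+0.0000  +0.2839  -0.1688  -0.1599  +1.4381  -0.7612]
  T[4,:] = [+0.0000  -0.1651  +0.8306  -1.1243  -1.5332  +0.6780]
  T[5,:] = [+0.0000  +0.2048  +0.4244  -1.3086  -0.3869  -0.1605]
|roots of det(T-λI)|: 1.1701, 0.8816, 0.8816, 0.3561, 0.0314, 0.0000.
ρ(T) = max|λ| = 1.1701; 1.1701 > 1, so it fails to converge.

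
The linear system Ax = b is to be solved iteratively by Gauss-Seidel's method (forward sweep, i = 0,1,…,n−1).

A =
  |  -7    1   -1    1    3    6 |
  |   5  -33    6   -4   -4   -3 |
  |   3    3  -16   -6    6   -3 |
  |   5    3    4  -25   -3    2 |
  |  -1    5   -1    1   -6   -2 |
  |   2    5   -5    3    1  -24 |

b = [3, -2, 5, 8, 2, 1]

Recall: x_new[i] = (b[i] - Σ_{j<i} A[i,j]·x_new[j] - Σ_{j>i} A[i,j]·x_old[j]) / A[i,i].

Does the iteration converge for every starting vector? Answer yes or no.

A = D + L + U where D = diag(-7, -33, -16, -25, -6, -24).
Gauss-Seidel: T = -(D+L)⁻¹U, row 0 first, T[0,2] = -(-1)/(-7) = -0.1429; later rows by forward substitution.
  T[0,:] = [+0.0000 +0.1429 -0.1429 +0.1429 +0.4286 +0.8571]
  T[1,:] = [+0.0000 +0.0216 +0.1602 -0.0996 -0.0563 +0.0390]
  T[2,:] = [+0.0000 +0.0308 +0.0032 -0.3669 +0.4448 -0.0195]
  T[3,:] = [+0.0000 +0.0361 -0.0088 -0.0421 +0.0301 +0.2530]
  T[4,:] = [+0.0000 -0.0049 +0.1553 -0.0526 -0.1874 -0.3983]
  T[5,:] = [+0.0000 +0.0143 +0.0262 +0.0601 -0.0727 +0.0986]
|roots of det(T-λI)|: 0.4491, 0.2227, 0.2227, 0.0382, 0.0382, 0.0000.
ρ = 0.4491; 0.4491 < 1 ⇒ converges.

yes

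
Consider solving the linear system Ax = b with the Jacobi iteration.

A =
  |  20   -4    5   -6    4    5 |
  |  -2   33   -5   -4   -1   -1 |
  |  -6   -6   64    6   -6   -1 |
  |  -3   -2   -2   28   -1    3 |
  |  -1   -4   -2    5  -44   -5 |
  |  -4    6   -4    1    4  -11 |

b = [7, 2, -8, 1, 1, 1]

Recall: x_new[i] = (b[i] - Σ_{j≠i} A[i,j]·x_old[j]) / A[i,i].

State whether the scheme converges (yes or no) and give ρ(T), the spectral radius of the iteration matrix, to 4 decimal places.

yes, ρ = 0.2969

Write A = D+L+U with D = diag(20, 33, 64, 28, -44, -11).
Jacobi T = -D⁻¹(L+U): T[3,2] = -(-2)/(28) = +0.0714; T[3,3] = 0.
  T[0,:] = [+0.0000, +0.2000, -0.2500, +0.3000, -0.2000, -0.2500]
  T[1,:] = [+0.0606, +0.0000, +0.1515, +0.1212, +0.0303, +0.0303]
  T[2,:] = [+0.0938, +0.0938, +0.0000, -0.0938, +0.0938, +0.0156]
  T[3,:] = [+0.1071, +0.0714, +0.0714, +0.0000, +0.0357, -0.1071]
  T[4,:] = [-0.0227, -0.0909, -0.0455, +0.1136, +0.0000, -0.1136]
  T[5,:] = [-0.3636, +0.5455, -0.3636, +0.0909, +0.3636, +0.0000]
|eigenvalues of T|: 0.2969, 0.2295, 0.2295, 0.2129, 0.2129, 0.2099.
spectral radius ρ = 0.2969; 0.2969 < 1: convergent.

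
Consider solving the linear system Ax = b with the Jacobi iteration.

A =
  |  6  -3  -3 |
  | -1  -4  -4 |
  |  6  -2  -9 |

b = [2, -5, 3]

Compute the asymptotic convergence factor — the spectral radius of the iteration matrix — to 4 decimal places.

0.8816

Let D = diag(6, -4, -9); L, U the strict triangles.
T_J = -D⁻¹(L+U): T[1,2] = -(-4)/(-4) = -1.0000; T[1,1] = 0.
  T[0,:] = [+0.0000, +0.5000, +0.5000]
  T[1,:] = [-0.2500, +0.0000, -1.0000]
  T[2,:] = [+0.6667, -0.2222, +0.0000]
moduli |λ_i(T)| = 0.8816, 0.5887, 0.5887.
ρ = 0.8816; 0.8816 < 1: convergent.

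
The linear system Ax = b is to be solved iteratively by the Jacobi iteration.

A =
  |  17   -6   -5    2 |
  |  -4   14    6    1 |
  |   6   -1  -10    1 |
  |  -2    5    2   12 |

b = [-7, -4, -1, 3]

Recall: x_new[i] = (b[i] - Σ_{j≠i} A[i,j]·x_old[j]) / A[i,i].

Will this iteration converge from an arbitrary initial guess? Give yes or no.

yes

Diagonal D = diag(17, 14, -10, 12); L, U strict lower/upper.
Jacobi: T = -D⁻¹(L+U), T[0,2] = -(-5)/(17) = +0.2941; T[0,0] = 0.
  T[0,:] = [+0.0000, +0.3529, +0.2941, -0.1176]
  T[1,:] = [+0.2857, +0.0000, -0.4286, -0.0714]
  T[2,:] = [+0.6000, -0.1000, +0.0000, +0.1000]
  T[3,:] = [+0.1667, -0.4167, -0.1667, +0.0000]
moduli |λ_i(T)| = 0.5950, 0.4229, 0.4229, 0.1790.
ρ = 0.5950; 0.5950 < 1 ⇒ converges.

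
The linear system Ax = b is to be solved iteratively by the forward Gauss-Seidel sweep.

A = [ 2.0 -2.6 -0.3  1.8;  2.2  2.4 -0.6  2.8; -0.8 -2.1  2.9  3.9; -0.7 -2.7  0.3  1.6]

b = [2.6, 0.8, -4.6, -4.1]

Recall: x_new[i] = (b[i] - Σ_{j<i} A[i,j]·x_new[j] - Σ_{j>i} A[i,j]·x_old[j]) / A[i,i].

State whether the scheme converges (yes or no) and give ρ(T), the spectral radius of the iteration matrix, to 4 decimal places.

Diagonal D = diag(2, 2.4, 2.9, 1.6); L, U strict lower/upper.
GS T = -(D+L)⁻¹U: row 0 first, T[0,2] = -(-0.3)/(2) = +0.1500; later rows by forward substitution.
  T[0,:] = [+0.0000 +1.3000 +0.1500 -0.9000]
  T[1,:] = [+0.0000 -1.1917 +0.1125 -0.3417]
  T[2,:] = [+0.0000 -0.5043 +0.1228 -1.8405]
  T[3,:] = [+0.0000 -1.3476 +0.2324 -0.6252]
|λ(T)| sorted: 1.4019, 0.3693, 0.3693, 0.0000.
spectral radius ρ = 1.4019; 1.4019 > 1, so it fails to converge.

no, ρ = 1.4019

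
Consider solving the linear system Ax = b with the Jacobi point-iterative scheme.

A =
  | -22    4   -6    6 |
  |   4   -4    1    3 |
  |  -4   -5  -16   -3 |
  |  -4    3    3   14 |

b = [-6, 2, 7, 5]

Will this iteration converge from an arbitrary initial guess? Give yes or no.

Split A = D + L + U, D = diag(-22, -4, -16, 14).
T_J = -D⁻¹(L+U): T[1,0] = -(4)/(-4) = +1.0000; T[1,1] = 0.
  T[0,:] = [+0.0000, +0.1818, -0.2727, +0.2727]
  T[1,:] = [+1.0000, +0.0000, +0.2500, +0.7500]
  T[2,:] = [-0.2500, -0.3125, +0.0000, -0.1875]
  T[3,:] = [+0.2857, -0.2143, -0.2143, +0.0000]
|eigenvalues of T|: 0.6663, 0.4514, 0.4514, 0.3228.
ρ(T) = max|λ| = 0.6663; 0.6663 < 1: convergent.

yes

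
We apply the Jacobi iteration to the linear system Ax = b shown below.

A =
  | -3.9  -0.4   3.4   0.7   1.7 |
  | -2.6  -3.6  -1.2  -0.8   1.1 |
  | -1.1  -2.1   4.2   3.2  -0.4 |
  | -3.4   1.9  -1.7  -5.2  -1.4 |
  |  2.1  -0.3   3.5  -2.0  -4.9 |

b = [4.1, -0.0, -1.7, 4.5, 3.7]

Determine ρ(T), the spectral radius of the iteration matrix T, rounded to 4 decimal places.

1.2105

Split A = D + L + U, D = diag(-3.9, -3.6, 4.2, -5.2, -4.9).
T_J = -D⁻¹(L+U): T[3,1] = -(1.9)/(-5.2) = +0.3654; T[3,3] = 0.
  T[0,:] = [+0.0000  -0.1026  +0.8718  +0.1795  +0.4359]
  T[1,:] = [-0.7222  +0.0000  -0.3333  -0.2222  +0.3056]
  T[2,:] = [+0.2619  +0.5000  +0.0000  -0.7619  +0.0952]
  T[3,:] = [-0.6538  +0.3654  -0.3269  +0.0000  -0.2692]
  T[4,:] = [+0.4286  -0.0612  +0.7143  -0.4082  +0.0000]
|eigenvalues of T|: 1.2105, 0.6641, 0.6641, 0.5544, 0.5544.
spectral radius ρ = 1.2105; 1.2105 > 1: divergent.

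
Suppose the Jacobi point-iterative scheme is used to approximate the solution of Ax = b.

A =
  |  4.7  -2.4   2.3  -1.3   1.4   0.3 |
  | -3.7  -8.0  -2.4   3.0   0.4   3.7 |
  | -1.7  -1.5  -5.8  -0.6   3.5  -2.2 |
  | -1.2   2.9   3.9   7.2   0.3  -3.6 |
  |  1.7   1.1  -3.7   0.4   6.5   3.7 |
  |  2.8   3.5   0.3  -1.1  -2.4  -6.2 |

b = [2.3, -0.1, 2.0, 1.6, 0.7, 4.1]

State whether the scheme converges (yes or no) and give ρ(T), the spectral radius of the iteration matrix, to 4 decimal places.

Let D = diag(4.7, -8, -5.8, 7.2, 6.5, -6.2); L, U the strict triangles.
Jacobi T = -D⁻¹(L+U): T[5,4] = -(-2.4)/(-6.2) = -0.3871; T[5,5] = 0.
  T[0,:] = [+0.0000  +0.5106  -0.4894  +0.2766  -0.2979  -0.0638]
  T[1,:] = [-0.4625  +0.0000  -0.3000  +0.3750  +0.0500  +0.4625]
  T[2,:] = [-0.2931  -0.2586  +0.0000  -0.1034  +0.6034  -0.3793]
  T[3,:] = [+0.1667  -0.4028  -0.5417  +0.0000  -0.0417  +0.5000]
  T[4,:] = [-0.2615  -0.1692  +0.5692  -0.0615  +0.0000  -0.5692]
  T[5,:] = [+0.4516  +0.5645  +0.0484  -0.1774  -0.3871  +0.0000]
|λ(T)| sorted: 1.2582, 0.7830, 0.7830, 0.6288, 0.2401, 0.1139.
ρ = 1.2582; 1.2582 > 1 ⇒ diverges.

no, ρ = 1.2582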